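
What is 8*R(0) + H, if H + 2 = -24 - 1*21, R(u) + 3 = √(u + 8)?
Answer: -71 + 16*√2 ≈ -48.373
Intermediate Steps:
R(u) = -3 + √(8 + u) (R(u) = -3 + √(u + 8) = -3 + √(8 + u))
H = -47 (H = -2 + (-24 - 1*21) = -2 + (-24 - 21) = -2 - 45 = -47)
8*R(0) + H = 8*(-3 + √(8 + 0)) - 47 = 8*(-3 + √8) - 47 = 8*(-3 + 2*√2) - 47 = (-24 + 16*√2) - 47 = -71 + 16*√2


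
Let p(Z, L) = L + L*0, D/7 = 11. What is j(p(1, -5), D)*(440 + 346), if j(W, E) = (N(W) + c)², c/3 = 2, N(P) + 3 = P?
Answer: 3144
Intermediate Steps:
D = 77 (D = 7*11 = 77)
N(P) = -3 + P
p(Z, L) = L (p(Z, L) = L + 0 = L)
c = 6 (c = 3*2 = 6)
j(W, E) = (3 + W)² (j(W, E) = ((-3 + W) + 6)² = (3 + W)²)
j(p(1, -5), D)*(440 + 346) = (3 - 5)²*(440 + 346) = (-2)²*786 = 4*786 = 3144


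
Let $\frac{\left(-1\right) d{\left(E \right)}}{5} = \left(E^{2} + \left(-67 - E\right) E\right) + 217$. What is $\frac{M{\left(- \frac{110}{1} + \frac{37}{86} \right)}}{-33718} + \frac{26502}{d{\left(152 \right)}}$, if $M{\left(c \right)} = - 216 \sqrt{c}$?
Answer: $\frac{26502}{49835} + \frac{162 i \sqrt{90042}}{724937} \approx 0.53179 + 0.067056 i$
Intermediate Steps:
$d{\left(E \right)} = -1085 - 5 E^{2} - 5 E \left(-67 - E\right)$ ($d{\left(E \right)} = - 5 \left(\left(E^{2} + \left(-67 - E\right) E\right) + 217\right) = - 5 \left(\left(E^{2} + E \left(-67 - E\right)\right) + 217\right) = - 5 \left(217 + E^{2} + E \left(-67 - E\right)\right) = -1085 - 5 E^{2} - 5 E \left(-67 - E\right)$)
$\frac{M{\left(- \frac{110}{1} + \frac{37}{86} \right)}}{-33718} + \frac{26502}{d{\left(152 \right)}} = \frac{\left(-216\right) \sqrt{- \frac{110}{1} + \frac{37}{86}}}{-33718} + \frac{26502}{-1085 + 335 \cdot 152} = - 216 \sqrt{\left(-110\right) 1 + 37 \cdot \frac{1}{86}} \left(- \frac{1}{33718}\right) + \frac{26502}{-1085 + 50920} = - 216 \sqrt{-110 + \frac{37}{86}} \left(- \frac{1}{33718}\right) + \frac{26502}{49835} = - 216 \sqrt{- \frac{9423}{86}} \left(- \frac{1}{33718}\right) + 26502 \cdot \frac{1}{49835} = - 216 \frac{3 i \sqrt{90042}}{86} \left(- \frac{1}{33718}\right) + \frac{26502}{49835} = - \frac{324 i \sqrt{90042}}{43} \left(- \frac{1}{33718}\right) + \frac{26502}{49835} = \frac{162 i \sqrt{90042}}{724937} + \frac{26502}{49835} = \frac{26502}{49835} + \frac{162 i \sqrt{90042}}{724937}$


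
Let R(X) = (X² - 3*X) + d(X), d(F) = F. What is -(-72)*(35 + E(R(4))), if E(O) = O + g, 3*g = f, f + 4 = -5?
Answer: 2880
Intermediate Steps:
f = -9 (f = -4 - 5 = -9)
g = -3 (g = (⅓)*(-9) = -3)
R(X) = X² - 2*X (R(X) = (X² - 3*X) + X = X² - 2*X)
E(O) = -3 + O (E(O) = O - 3 = -3 + O)
-(-72)*(35 + E(R(4))) = -(-72)*(35 + (-3 + 4*(-2 + 4))) = -(-72)*(35 + (-3 + 4*2)) = -(-72)*(35 + (-3 + 8)) = -(-72)*(35 + 5) = -(-72)*40 = -1*(-2880) = 2880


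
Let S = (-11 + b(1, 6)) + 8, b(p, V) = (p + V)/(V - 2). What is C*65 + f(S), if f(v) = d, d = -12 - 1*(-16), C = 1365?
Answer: 88729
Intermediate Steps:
b(p, V) = (V + p)/(-2 + V)
S = -5/4 (S = (-11 + (6 + 1)/(-2 + 6)) + 8 = (-11 + 7/4) + 8 = -37/4 + 8 = -5/4 ≈ -1.2500)
d = 4 (d = -12 + 16 = 4)
f(v) = 4
C*65 + f(S) = 1365*65 + 4 = 88725 + 4 = 88729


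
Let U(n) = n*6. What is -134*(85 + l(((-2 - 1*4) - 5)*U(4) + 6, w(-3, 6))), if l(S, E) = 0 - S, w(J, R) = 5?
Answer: -45962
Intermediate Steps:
U(n) = 6*n
l(S, E) = -S
-134*(85 + l(((-2 - 1*4) - 5)*U(4) + 6, w(-3, 6))) = -134*(85 - (((-2 - 1*4) - 5)*(6*4) + 6)) = -134*(85 - (((-2 - 4) - 5)*24 + 6)) = -134*(85 - ((-6 - 5)*24 + 6)) = -134*(85 - (-11*24 + 6)) = -134*(85 - (-264 + 6)) = -134*(85 - 1*(-258)) = -134*(85 + 258) = -134*343 = -45962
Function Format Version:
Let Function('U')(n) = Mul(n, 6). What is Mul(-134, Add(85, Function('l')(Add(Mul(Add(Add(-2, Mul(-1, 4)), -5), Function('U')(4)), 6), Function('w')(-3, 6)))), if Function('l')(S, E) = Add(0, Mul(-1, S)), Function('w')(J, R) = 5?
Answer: -45962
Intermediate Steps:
Function('U')(n) = Mul(6, n)
Function('l')(S, E) = Mul(-1, S)
Mul(-134, Add(85, Function('l')(Add(Mul(Add(Add(-2, Mul(-1, 4)), -5), Function('U')(4)), 6), Function('w')(-3, 6)))) = Mul(-134, Add(85, Mul(-1, Add(Mul(Add(Add(-2, Mul(-1, 4)), -5), Mul(6, 4)), 6)))) = Mul(-134, Add(85, Mul(-1, Add(Mul(Add(Add(-2, -4), -5), 24), 6)))) = Mul(-134, Add(85, Mul(-1, Add(Mul(Add(-6, -5), 24), 6)))) = Mul(-134, Add(85, Mul(-1, Add(Mul(-11, 24), 6)))) = Mul(-134, Add(85, Mul(-1, Add(-264, 6)))) = Mul(-134, Add(85, Mul(-1, -258))) = Mul(-134, Add(85, 258)) = Mul(-134, 343) = -45962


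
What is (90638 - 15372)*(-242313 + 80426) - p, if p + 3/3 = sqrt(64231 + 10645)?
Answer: -12184586941 - 2*sqrt(18719) ≈ -1.2185e+10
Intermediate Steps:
p = -1 + 2*sqrt(18719) (p = -1 + sqrt(64231 + 10645) = -1 + sqrt(74876) = -1 + 2*sqrt(18719) ≈ 272.63)
(90638 - 15372)*(-242313 + 80426) - p = (90638 - 15372)*(-242313 + 80426) - (-1 + 2*sqrt(18719)) = 75266*(-161887) + (1 - 2*sqrt(18719)) = -12184586942 + (1 - 2*sqrt(18719)) = -12184586941 - 2*sqrt(18719)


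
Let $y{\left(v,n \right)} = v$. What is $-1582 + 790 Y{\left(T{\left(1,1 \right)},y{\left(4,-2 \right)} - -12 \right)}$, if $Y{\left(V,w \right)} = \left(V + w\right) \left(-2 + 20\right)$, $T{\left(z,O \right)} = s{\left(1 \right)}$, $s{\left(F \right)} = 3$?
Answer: $268598$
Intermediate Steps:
$T{\left(z,O \right)} = 3$
$Y{\left(V,w \right)} = 18 V + 18 w$ ($Y{\left(V,w \right)} = \left(V + w\right) 18 = 18 V + 18 w$)
$-1582 + 790 Y{\left(T{\left(1,1 \right)},y{\left(4,-2 \right)} - -12 \right)} = -1582 + 790 \left(18 \cdot 3 + 18 \left(4 - -12\right)\right) = -1582 + 790 \left(54 + 18 \left(4 + 12\right)\right) = -1582 + 790 \left(54 + 18 \cdot 16\right) = -1582 + 790 \left(54 + 288\right) = -1582 + 790 \cdot 342 = -1582 + 270180 = 268598$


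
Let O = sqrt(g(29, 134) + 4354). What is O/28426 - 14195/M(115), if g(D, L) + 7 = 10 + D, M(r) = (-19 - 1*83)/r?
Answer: 96025/6 + sqrt(4386)/28426 ≈ 16004.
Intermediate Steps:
M(r) = -102/r (M(r) = (-19 - 83)/r = -102/r)
g(D, L) = 3 + D (g(D, L) = -7 + (10 + D) = 3 + D)
O = sqrt(4386) (O = sqrt((3 + 29) + 4354) = sqrt(32 + 4354) = sqrt(4386) ≈ 66.227)
O/28426 - 14195/M(115) = sqrt(4386)/28426 - 14195/((-102/115)) = sqrt(4386)*(1/28426) - 14195/((-102*1/115)) = sqrt(4386)/28426 - 14195/(-102/115) = sqrt(4386)/28426 - 14195*(-115/102) = sqrt(4386)/28426 + 96025/6 = 96025/6 + sqrt(4386)/28426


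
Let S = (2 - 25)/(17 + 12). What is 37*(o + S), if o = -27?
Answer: -29822/29 ≈ -1028.3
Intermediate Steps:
S = -23/29 ≈ -0.79310
37*(o + S) = 37*(-27 - 23/29) = 37*(-806/29) = -29822/29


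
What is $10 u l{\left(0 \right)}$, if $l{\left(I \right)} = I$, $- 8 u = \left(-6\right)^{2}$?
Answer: $0$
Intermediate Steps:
$u = - \frac{9}{2}$ ($u = - \frac{\left(-6\right)^{2}}{8} = \left(- \frac{1}{8}\right) 36 = - \frac{9}{2} \approx -4.5$)
$10 u l{\left(0 \right)} = 10 \left(- \frac{9}{2}\right) 0 = \left(-45\right) 0 = 0$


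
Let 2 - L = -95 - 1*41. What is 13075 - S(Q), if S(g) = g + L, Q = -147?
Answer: 13084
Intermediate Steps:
L = 138 (L = 2 - (-95 - 1*41) = 2 - (-95 - 41) = 2 - 1*(-136) = 2 + 136 = 138)
S(g) = 138 + g (S(g) = g + 138 = 138 + g)
13075 - S(Q) = 13075 - (138 - 147) = 13075 - 1*(-9) = 13075 + 9 = 13084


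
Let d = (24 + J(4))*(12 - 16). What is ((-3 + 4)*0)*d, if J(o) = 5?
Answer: 0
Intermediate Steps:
d = -116 (d = (24 + 5)*(12 - 16) = 29*(-4) = -116)
((-3 + 4)*0)*d = ((-3 + 4)*0)*(-116) = (1*0)*(-116) = 0*(-116) = 0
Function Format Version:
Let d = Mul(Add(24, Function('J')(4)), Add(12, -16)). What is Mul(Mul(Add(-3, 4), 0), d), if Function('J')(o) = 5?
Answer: 0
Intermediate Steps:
d = -116 (d = Mul(Add(24, 5), Add(12, -16)) = Mul(29, -4) = -116)
Mul(Mul(Add(-3, 4), 0), d) = Mul(Mul(Add(-3, 4), 0), -116) = Mul(Mul(1, 0), -116) = Mul(0, -116) = 0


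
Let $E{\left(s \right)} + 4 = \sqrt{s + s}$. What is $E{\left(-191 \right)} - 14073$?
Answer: $-14077 + i \sqrt{382} \approx -14077.0 + 19.545 i$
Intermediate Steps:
$E{\left(s \right)} = -4 + \sqrt{2} \sqrt{s}$ ($E{\left(s \right)} = -4 + \sqrt{s + s} = -4 + \sqrt{2 s} = -4 + \sqrt{2} \sqrt{s}$)
$E{\left(-191 \right)} - 14073 = \left(-4 + \sqrt{2} \sqrt{-191}\right) - 14073 = \left(-4 + \sqrt{2} i \sqrt{191}\right) - 14073 = \left(-4 + i \sqrt{382}\right) - 14073 = -14077 + i \sqrt{382}$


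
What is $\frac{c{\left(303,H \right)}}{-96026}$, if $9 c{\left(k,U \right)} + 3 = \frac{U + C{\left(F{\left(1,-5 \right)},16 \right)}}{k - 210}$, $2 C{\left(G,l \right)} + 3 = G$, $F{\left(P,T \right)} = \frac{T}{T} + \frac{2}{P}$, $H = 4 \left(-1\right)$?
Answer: $\frac{283}{80373762} \approx 3.5211 \cdot 10^{-6}$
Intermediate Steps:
$H = -4$
$F{\left(P,T \right)} = 1 + \frac{2}{P}$
$C{\left(G,l \right)} = - \frac{3}{2} + \frac{G}{2}$
$c{\left(k,U \right)} = - \frac{1}{3} + \frac{U}{9 \left(-210 + k\right)}$ ($c{\left(k,U \right)} = - \frac{1}{3} + \frac{\left(U - \left(\frac{3}{2} - \frac{1^{-1} \left(2 + 1\right)}{2}\right)\right) \frac{1}{k - 210}}{9} = - \frac{1}{3} + \frac{\left(U - \left(\frac{3}{2} - \frac{1 \cdot 3}{2}\right)\right) \frac{1}{-210 + k}}{9} = - \frac{1}{3} + \frac{\left(U + \left(- \frac{3}{2} + \frac{1}{2} \cdot 3\right)\right) \frac{1}{-210 + k}}{9} = - \frac{1}{3} + \frac{\left(U + \left(- \frac{3}{2} + \frac{3}{2}\right)\right) \frac{1}{-210 + k}}{9} = - \frac{1}{3} + \frac{\left(U + 0\right) \frac{1}{-210 + k}}{9} = - \frac{1}{3} + \frac{U \frac{1}{-210 + k}}{9} = - \frac{1}{3} + \frac{U}{9 \left(-210 + k\right)}$)
$\frac{c{\left(303,H \right)}}{-96026} = \frac{\frac{1}{9} \frac{1}{-210 + 303} \left(630 - 4 - 909\right)}{-96026} = \frac{630 - 4 - 909}{9 \cdot 93} \left(- \frac{1}{96026}\right) = \frac{1}{9} \cdot \frac{1}{93} \left(-283\right) \left(- \frac{1}{96026}\right) = \left(- \frac{283}{837}\right) \left(- \frac{1}{96026}\right) = \frac{283}{80373762}$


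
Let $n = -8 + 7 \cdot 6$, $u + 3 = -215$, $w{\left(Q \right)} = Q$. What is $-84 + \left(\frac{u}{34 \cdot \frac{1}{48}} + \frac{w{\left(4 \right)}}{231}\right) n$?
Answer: $- \frac{2436452}{231} \approx -10547.0$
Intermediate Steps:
$u = -218$ ($u = -3 - 215 = -218$)
$n = 34$ ($n = -8 + 42 = 34$)
$-84 + \left(\frac{u}{34 \cdot \frac{1}{48}} + \frac{w{\left(4 \right)}}{231}\right) n = -84 + \left(- \frac{218}{34 \cdot \frac{1}{48}} + \frac{4}{231}\right) 34 = -84 + \left(- \frac{218}{34 \cdot \frac{1}{48}} + 4 \cdot \frac{1}{231}\right) 34 = -84 + \left(- \frac{218}{\frac{17}{24}} + \frac{4}{231}\right) 34 = -84 + \left(\left(-218\right) \frac{24}{17} + \frac{4}{231}\right) 34 = -84 + \left(- \frac{5232}{17} + \frac{4}{231}\right) 34 = -84 - \frac{2417048}{231} = - \frac{2436452}{231}$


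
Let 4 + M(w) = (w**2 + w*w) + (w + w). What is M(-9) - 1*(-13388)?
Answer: 13528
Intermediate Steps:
M(w) = -4 + 2*w + 2*w**2 (M(w) = -4 + ((w**2 + w*w) + (w + w)) = -4 + ((w**2 + w**2) + 2*w) = -4 + (2*w**2 + 2*w) = -4 + (2*w + 2*w**2) = -4 + 2*w + 2*w**2)
M(-9) - 1*(-13388) = (-4 + 2*(-9) + 2*(-9)**2) - 1*(-13388) = (-4 - 18 + 2*81) + 13388 = (-4 - 18 + 162) + 13388 = 140 + 13388 = 13528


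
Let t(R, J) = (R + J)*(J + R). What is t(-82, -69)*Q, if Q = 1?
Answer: 22801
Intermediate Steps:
t(R, J) = (J + R)**2 (t(R, J) = (J + R)*(J + R) = (J + R)**2)
t(-82, -69)*Q = (-69 - 82)**2*1 = (-151)**2*1 = 22801*1 = 22801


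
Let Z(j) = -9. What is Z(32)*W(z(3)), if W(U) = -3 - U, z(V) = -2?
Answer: 9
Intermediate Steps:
Z(32)*W(z(3)) = -9*(-3 - 1*(-2)) = -9*(-3 + 2) = -9*(-1) = 9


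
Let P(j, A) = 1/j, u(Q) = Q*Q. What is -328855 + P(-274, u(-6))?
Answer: -90106271/274 ≈ -3.2886e+5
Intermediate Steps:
u(Q) = Q²
-328855 + P(-274, u(-6)) = -328855 + 1/(-274) = -328855 - 1/274 = -90106271/274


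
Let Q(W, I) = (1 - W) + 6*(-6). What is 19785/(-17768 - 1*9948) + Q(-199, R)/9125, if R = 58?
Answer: -175992701/252908500 ≈ -0.69588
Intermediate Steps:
Q(W, I) = -35 - W (Q(W, I) = (1 - W) - 36 = -35 - W)
19785/(-17768 - 1*9948) + Q(-199, R)/9125 = 19785/(-17768 - 1*9948) + (-35 - 1*(-199))/9125 = 19785/(-17768 - 9948) + (-35 + 199)*(1/9125) = 19785/(-27716) + 164*(1/9125) = 19785*(-1/27716) + 164/9125 = -19785/27716 + 164/9125 = -175992701/252908500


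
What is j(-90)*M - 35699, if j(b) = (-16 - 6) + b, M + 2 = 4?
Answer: -35923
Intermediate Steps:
M = 2 (M = -2 + 4 = 2)
j(b) = -22 + b
j(-90)*M - 35699 = (-22 - 90)*2 - 35699 = -112*2 - 35699 = -224 - 35699 = -35923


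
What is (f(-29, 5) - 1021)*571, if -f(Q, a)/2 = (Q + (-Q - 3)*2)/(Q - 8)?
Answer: -21544401/37 ≈ -5.8228e+5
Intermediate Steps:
f(Q, a) = -2*(-6 - Q)/(-8 + Q) (f(Q, a) = -2*(Q + (-Q - 3)*2)/(Q - 8) = -2*(Q + (-3 - Q)*2)/(-8 + Q) = -2*(Q + (-6 - 2*Q))/(-8 + Q) = -2*(-6 - Q)/(-8 + Q))
(f(-29, 5) - 1021)*571 = (2*(6 - 29)/(-8 - 29) - 1021)*571 = (2*(-23)/(-37) - 1021)*571 = (2*(-1/37)*(-23) - 1021)*571 = (46/37 - 1021)*571 = -37731/37*571 = -21544401/37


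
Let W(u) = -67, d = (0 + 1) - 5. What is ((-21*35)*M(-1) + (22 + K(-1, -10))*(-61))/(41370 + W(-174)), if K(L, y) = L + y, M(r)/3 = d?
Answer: 8149/41303 ≈ 0.19730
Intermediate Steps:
d = -4 (d = 1 - 5 = -4)
M(r) = -12 (M(r) = 3*(-4) = -12)
((-21*35)*M(-1) + (22 + K(-1, -10))*(-61))/(41370 + W(-174)) = (-21*35*(-12) + (22 + (-1 - 10))*(-61))/(41370 - 67) = (-735*(-12) + (22 - 11)*(-61))/41303 = (8820 + 11*(-61))*(1/41303) = (8820 - 671)*(1/41303) = 8149*(1/41303) = 8149/41303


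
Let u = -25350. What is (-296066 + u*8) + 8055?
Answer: -490811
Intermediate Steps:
(-296066 + u*8) + 8055 = (-296066 - 25350*8) + 8055 = (-296066 - 202800) + 8055 = -498866 + 8055 = -490811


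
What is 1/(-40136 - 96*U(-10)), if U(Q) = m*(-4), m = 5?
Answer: -1/38216 ≈ -2.6167e-5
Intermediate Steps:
U(Q) = -20 (U(Q) = 5*(-4) = -20)
1/(-40136 - 96*U(-10)) = 1/(-40136 - 96*(-20)) = 1/(-40136 + 1920) = 1/(-38216) = -1/38216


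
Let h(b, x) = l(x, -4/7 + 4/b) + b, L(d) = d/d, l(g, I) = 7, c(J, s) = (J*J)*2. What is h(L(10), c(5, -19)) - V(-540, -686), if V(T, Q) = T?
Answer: 548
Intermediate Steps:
c(J, s) = 2*J² (c(J, s) = J²*2 = 2*J²)
L(d) = 1
h(b, x) = 7 + b
h(L(10), c(5, -19)) - V(-540, -686) = (7 + 1) - 1*(-540) = 8 + 540 = 548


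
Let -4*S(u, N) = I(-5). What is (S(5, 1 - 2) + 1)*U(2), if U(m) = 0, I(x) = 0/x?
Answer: 0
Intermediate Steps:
I(x) = 0
S(u, N) = 0 (S(u, N) = -¼*0 = 0)
(S(5, 1 - 2) + 1)*U(2) = (0 + 1)*0 = 1*0 = 0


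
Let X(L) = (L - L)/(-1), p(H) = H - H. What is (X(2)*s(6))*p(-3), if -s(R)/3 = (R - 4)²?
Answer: 0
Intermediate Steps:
p(H) = 0
X(L) = 0 (X(L) = 0*(-1) = 0)
s(R) = -3*(-4 + R)² (s(R) = -3*(R - 4)² = -3*(-4 + R)²)
(X(2)*s(6))*p(-3) = (0*(-3*(-4 + 6)²))*0 = (0*(-3*2²))*0 = (0*(-3*4))*0 = (0*(-12))*0 = 0*0 = 0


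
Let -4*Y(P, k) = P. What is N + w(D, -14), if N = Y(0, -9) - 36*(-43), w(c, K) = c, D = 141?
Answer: 1689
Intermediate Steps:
Y(P, k) = -P/4
N = 1548 (N = -¼*0 - 36*(-43) = 0 + 1548 = 1548)
N + w(D, -14) = 1548 + 141 = 1689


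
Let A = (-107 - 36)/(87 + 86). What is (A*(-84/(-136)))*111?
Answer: -333333/5882 ≈ -56.670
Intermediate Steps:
A = -143/173 ≈ -0.82659
(A*(-84/(-136)))*111 = -(-12012)/(173*(-136))*111 = -(-12012)*(-1)/(173*136)*111 = -143/173*21/34*111 = -3003/5882*111 = -333333/5882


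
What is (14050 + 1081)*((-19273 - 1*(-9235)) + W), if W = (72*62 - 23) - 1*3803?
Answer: -142231400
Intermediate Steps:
W = 638 (W = (4464 - 23) - 3803 = 4441 - 3803 = 638)
(14050 + 1081)*((-19273 - 1*(-9235)) + W) = (14050 + 1081)*((-19273 - 1*(-9235)) + 638) = 15131*((-19273 + 9235) + 638) = 15131*(-10038 + 638) = 15131*(-9400) = -142231400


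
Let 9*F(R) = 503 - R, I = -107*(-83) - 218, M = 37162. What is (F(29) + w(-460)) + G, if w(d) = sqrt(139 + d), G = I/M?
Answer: 5897585/111486 + I*sqrt(321) ≈ 52.9 + 17.916*I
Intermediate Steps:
I = 8663 (I = 8881 - 218 = 8663)
G = 8663/37162 ≈ 0.23311
F(R) = 503/9 - R/9 (F(R) = (503 - R)/9 = 503/9 - R/9)
(F(29) + w(-460)) + G = ((503/9 - 1/9*29) + sqrt(139 - 460)) + 8663/37162 = ((503/9 - 29/9) + sqrt(-321)) + 8663/37162 = (158/3 + I*sqrt(321)) + 8663/37162 = 5897585/111486 + I*sqrt(321)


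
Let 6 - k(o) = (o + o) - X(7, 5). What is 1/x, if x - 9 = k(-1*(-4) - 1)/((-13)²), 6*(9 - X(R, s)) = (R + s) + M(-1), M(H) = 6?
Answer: 169/1527 ≈ 0.11067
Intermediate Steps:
X(R, s) = 8 - R/6 - s/6 (X(R, s) = 9 - ((R + s) + 6)/6 = 9 - (6 + R + s)/6 = 9 + (-1 - R/6 - s/6) = 8 - R/6 - s/6)
k(o) = 12 - 2*o (k(o) = 6 - ((o + o) - (8 - ⅙*7 - ⅙*5)) = 6 - (2*o - (8 - 7/6 - ⅚)) = 6 - (2*o - 1*6) = 6 - (2*o - 6) = 6 - (-6 + 2*o) = 6 + (6 - 2*o) = 12 - 2*o)
x = 1527/169 (x = 9 + (12 - 2*(-1*(-4) - 1))/((-13)²) = 9 + (12 - 2*(4 - 1))/169 = 9 + (12 - 2*3)*(1/169) = 9 + (12 - 6)*(1/169) = 9 + 6*(1/169) = 9 + 6/169 = 1527/169 ≈ 9.0355)
1/x = 1/(1527/169) = 169/1527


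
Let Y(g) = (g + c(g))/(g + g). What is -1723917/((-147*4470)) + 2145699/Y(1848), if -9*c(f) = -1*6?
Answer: 2605528867195627/607370190 ≈ 4.2899e+6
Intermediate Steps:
c(f) = ⅔ (c(f) = -(-1)*6/9 = -⅑*(-6) = ⅔)
Y(g) = (⅔ + g)/(2*g) (Y(g) = (g + ⅔)/(g + g) = (⅔ + g)/((2*g)) = (⅔ + g)*(1/(2*g)) = (⅔ + g)/(2*g))
-1723917/((-147*4470)) + 2145699/Y(1848) = -1723917/((-147*4470)) + 2145699/(((⅙)*(2 + 3*1848)/1848)) = -1723917/(-657090) + 2145699/(((⅙)*(1/1848)*(2 + 5544))) = -1723917*(-1/657090) + 2145699/(((⅙)*(1/1848)*5546)) = 574639/219030 + 2145699/(2773/5544) = 574639/219030 + 2145699*(5544/2773) = 574639/219030 + 11895755256/2773 = 2605528867195627/607370190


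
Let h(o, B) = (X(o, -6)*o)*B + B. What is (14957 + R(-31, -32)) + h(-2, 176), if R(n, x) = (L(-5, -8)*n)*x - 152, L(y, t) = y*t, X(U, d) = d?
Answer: 56773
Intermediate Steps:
L(y, t) = t*y
R(n, x) = -152 + 40*n*x (R(n, x) = ((-8*(-5))*n)*x - 152 = (40*n)*x - 152 = 40*n*x - 152 = -152 + 40*n*x)
h(o, B) = B - 6*B*o (h(o, B) = (-6*o)*B + B = -6*B*o + B = B - 6*B*o)
(14957 + R(-31, -32)) + h(-2, 176) = (14957 + (-152 + 40*(-31)*(-32))) + 176*(1 - 6*(-2)) = (14957 + (-152 + 39680)) + 176*(1 + 12) = (14957 + 39528) + 176*13 = 54485 + 2288 = 56773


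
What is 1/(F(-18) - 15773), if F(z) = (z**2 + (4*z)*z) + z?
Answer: -1/14171 ≈ -7.0567e-5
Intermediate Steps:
F(z) = z + 5*z**2 (F(z) = (z**2 + 4*z**2) + z = 5*z**2 + z = z + 5*z**2)
1/(F(-18) - 15773) = 1/(-18*(1 + 5*(-18)) - 15773) = 1/(-18*(1 - 90) - 15773) = 1/(-18*(-89) - 15773) = 1/(1602 - 15773) = 1/(-14171) = -1/14171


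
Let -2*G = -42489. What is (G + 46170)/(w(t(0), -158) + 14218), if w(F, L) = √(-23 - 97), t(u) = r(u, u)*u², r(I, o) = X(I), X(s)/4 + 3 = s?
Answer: 958499361/202151644 - 134829*I*√30/202151644 ≈ 4.7415 - 0.0036531*I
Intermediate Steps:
X(s) = -12 + 4*s
G = 42489/2 (G = -½*(-42489) = 42489/2 ≈ 21245.)
r(I, o) = -12 + 4*I
t(u) = u²*(-12 + 4*u) (t(u) = (-12 + 4*u)*u² = u²*(-12 + 4*u))
w(F, L) = 2*I*√30 (w(F, L) = √(-120) = 2*I*√30)
(G + 46170)/(w(t(0), -158) + 14218) = (42489/2 + 46170)/(2*I*√30 + 14218) = 134829/(2*(14218 + 2*I*√30))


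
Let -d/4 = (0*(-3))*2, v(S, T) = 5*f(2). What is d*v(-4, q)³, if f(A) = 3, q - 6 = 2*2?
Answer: 0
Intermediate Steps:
q = 10 (q = 6 + 2*2 = 6 + 4 = 10)
v(S, T) = 15 (v(S, T) = 5*3 = 15)
d = 0 (d = -4*0*(-3)*2 = -0*2 = -4*0 = 0)
d*v(-4, q)³ = 0*15³ = 0*3375 = 0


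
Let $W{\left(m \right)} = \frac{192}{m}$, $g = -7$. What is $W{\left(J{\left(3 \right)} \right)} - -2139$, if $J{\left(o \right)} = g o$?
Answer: $\frac{14909}{7} \approx 2129.9$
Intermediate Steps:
$J{\left(o \right)} = - 7 o$
$W{\left(J{\left(3 \right)} \right)} - -2139 = \frac{192}{\left(-7\right) 3} - -2139 = \frac{192}{-21} + 2139 = 192 \left(- \frac{1}{21}\right) + 2139 = - \frac{64}{7} + 2139 = \frac{14909}{7}$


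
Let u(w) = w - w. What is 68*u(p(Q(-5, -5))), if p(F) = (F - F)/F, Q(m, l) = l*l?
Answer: 0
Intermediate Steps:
Q(m, l) = l²
p(F) = 0 (p(F) = 0/F = 0)
u(w) = 0
68*u(p(Q(-5, -5))) = 68*0 = 0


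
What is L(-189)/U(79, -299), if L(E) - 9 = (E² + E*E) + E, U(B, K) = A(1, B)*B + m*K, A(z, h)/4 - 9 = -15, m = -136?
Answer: 35631/19384 ≈ 1.8382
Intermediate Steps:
A(z, h) = -24 (A(z, h) = 36 + 4*(-15) = 36 - 60 = -24)
U(B, K) = -136*K - 24*B (U(B, K) = -24*B - 136*K = -136*K - 24*B)
L(E) = 9 + E + 2*E² (L(E) = 9 + ((E² + E*E) + E) = 9 + ((E² + E²) + E) = 9 + (2*E² + E) = 9 + (E + 2*E²) = 9 + E + 2*E²)
L(-189)/U(79, -299) = (9 - 189 + 2*(-189)²)/(-136*(-299) - 24*79) = (9 - 189 + 2*35721)/(40664 - 1896) = (9 - 189 + 71442)/38768 = 71262*(1/38768) = 35631/19384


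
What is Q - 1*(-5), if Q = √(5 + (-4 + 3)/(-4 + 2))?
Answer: 5 + √22/2 ≈ 7.3452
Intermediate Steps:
Q = √22/2 (Q = √(5 - 1/(-2)) = √(5 - 1*(-½)) = √(5 + ½) = √(11/2) = √22/2 ≈ 2.3452)
Q - 1*(-5) = √22/2 - 1*(-5) = √22/2 + 5 = 5 + √22/2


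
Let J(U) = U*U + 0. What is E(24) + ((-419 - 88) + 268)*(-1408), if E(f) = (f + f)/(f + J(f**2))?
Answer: 4652278402/13825 ≈ 3.3651e+5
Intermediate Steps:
J(U) = U**2 (J(U) = U**2 + 0 = U**2)
E(f) = 2*f/(f + f**4) (E(f) = (f + f)/(f + (f**2)**2) = (2*f)/(f + f**4) = 2*f/(f + f**4))
E(24) + ((-419 - 88) + 268)*(-1408) = 2/(1 + 24**3) + ((-419 - 88) + 268)*(-1408) = 2/(1 + 13824) + (-507 + 268)*(-1408) = 2/13825 - 239*(-1408) = 2*(1/13825) + 336512 = 2/13825 + 336512 = 4652278402/13825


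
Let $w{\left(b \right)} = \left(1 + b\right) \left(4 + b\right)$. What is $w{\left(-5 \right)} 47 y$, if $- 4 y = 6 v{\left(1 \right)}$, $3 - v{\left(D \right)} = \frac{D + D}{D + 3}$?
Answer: $-705$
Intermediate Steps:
$v{\left(D \right)} = 3 - \frac{2 D}{3 + D}$ ($v{\left(D \right)} = 3 - \frac{D + D}{D + 3} = 3 - \frac{2 D}{3 + D}$)
$y = - \frac{15}{4}$ ($y = - \frac{6 \frac{9 + 1}{3 + 1}}{4} = - \frac{6 \cdot \frac{1}{4} \cdot 10}{4} = - \frac{6 \cdot \frac{5}{2}}{4} = \left(- \frac{1}{4}\right) 15 = - \frac{15}{4} \approx -3.75$)
$w{\left(-5 \right)} 47 y = \left(4 + \left(-5\right)^{2} + 5 \left(-5\right)\right) 47 \left(- \frac{15}{4}\right) = \left(4 + 25 - 25\right) 47 \left(- \frac{15}{4}\right) = 4 \cdot 47 \left(- \frac{15}{4}\right) = 188 \left(- \frac{15}{4}\right) = -705$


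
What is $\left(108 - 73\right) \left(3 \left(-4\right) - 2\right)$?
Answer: $-490$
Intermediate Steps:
$\left(108 - 73\right) \left(3 \left(-4\right) - 2\right) = 35 \left(-12 - 2\right) = 35 \left(-14\right) = -490$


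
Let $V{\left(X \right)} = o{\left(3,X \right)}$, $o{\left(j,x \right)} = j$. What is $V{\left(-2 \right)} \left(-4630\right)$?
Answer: $-13890$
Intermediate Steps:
$V{\left(X \right)} = 3$
$V{\left(-2 \right)} \left(-4630\right) = 3 \left(-4630\right) = -13890$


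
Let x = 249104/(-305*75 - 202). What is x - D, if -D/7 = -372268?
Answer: -60136049556/23077 ≈ -2.6059e+6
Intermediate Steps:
x = -249104/23077 (x = 249104/(-22875 - 202) = 249104/(-23077) = 249104*(-1/23077) = -249104/23077 ≈ -10.794)
D = 2605876 (D = -7*(-372268) = 2605876)
x - D = -249104/23077 - 1*2605876 = -249104/23077 - 2605876 = -60136049556/23077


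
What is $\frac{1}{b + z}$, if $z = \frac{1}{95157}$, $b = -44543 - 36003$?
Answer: $- \frac{95157}{7664515721} \approx -1.2415 \cdot 10^{-5}$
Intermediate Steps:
$b = -80546$ ($b = -44543 - 36003 = -80546$)
$z = \frac{1}{95157} \approx 1.0509 \cdot 10^{-5}$
$\frac{1}{b + z} = \frac{1}{-80546 + \frac{1}{95157}} = \frac{1}{- \frac{7664515721}{95157}} = - \frac{95157}{7664515721}$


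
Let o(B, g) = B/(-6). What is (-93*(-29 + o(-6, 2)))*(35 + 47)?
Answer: 213528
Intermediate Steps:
o(B, g) = -B/6 (o(B, g) = B*(-⅙) = -B/6)
(-93*(-29 + o(-6, 2)))*(35 + 47) = (-93*(-29 - ⅙*(-6)))*(35 + 47) = -93*(-29 + 1)*82 = -93*(-28)*82 = 2604*82 = 213528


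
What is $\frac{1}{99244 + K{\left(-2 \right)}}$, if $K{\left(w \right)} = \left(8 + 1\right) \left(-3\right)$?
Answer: $\frac{1}{99217} \approx 1.0079 \cdot 10^{-5}$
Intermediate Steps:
$K{\left(w \right)} = -27$ ($K{\left(w \right)} = 9 \left(-3\right) = -27$)
$\frac{1}{99244 + K{\left(-2 \right)}} = \frac{1}{99244 - 27} = \frac{1}{99217}$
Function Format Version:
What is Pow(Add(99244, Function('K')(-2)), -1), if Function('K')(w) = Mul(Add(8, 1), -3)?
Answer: Rational(1, 99217) ≈ 1.0079e-5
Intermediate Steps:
Function('K')(w) = -27 (Function('K')(w) = Mul(9, -3) = -27)
Pow(Add(99244, Function('K')(-2)), -1) = Pow(Add(99244, -27), -1) = Pow(99217, -1) = Rational(1, 99217)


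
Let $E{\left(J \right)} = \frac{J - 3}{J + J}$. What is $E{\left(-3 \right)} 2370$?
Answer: $2370$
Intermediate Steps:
$E{\left(J \right)} = \frac{-3 + J}{2 J}$
$E{\left(-3 \right)} 2370 = \frac{-3 - 3}{2 \left(-3\right)} 2370 = \frac{1}{2} \left(- \frac{1}{3}\right) \left(-6\right) 2370 = 1 \cdot 2370 = 2370$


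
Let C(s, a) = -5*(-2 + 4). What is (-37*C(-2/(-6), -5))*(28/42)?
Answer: 740/3 ≈ 246.67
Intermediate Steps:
C(s, a) = -10 (C(s, a) = -5*2 = -10)
(-37*C(-2/(-6), -5))*(28/42) = (-37*(-10))*(28/42) = 370*(28*(1/42)) = 370*(⅔) = 740/3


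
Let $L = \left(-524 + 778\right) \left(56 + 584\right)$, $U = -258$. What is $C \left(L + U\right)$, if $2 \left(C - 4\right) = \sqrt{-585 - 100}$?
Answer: $649208 + 81151 i \sqrt{685} \approx 6.4921 \cdot 10^{5} + 2.1239 \cdot 10^{6} i$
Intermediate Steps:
$C = 4 + \frac{i \sqrt{685}}{2}$ ($C = 4 + \frac{\sqrt{-585 - 100}}{2} = 4 + \frac{\sqrt{-685}}{2} = 4 + \frac{i \sqrt{685}}{2} \approx 4.0 + 13.086 i$)
$L = 162560$ ($L = 254 \cdot 640 = 162560$)
$C \left(L + U\right) = \left(4 + \frac{i \sqrt{685}}{2}\right) \left(162560 - 258\right) = \left(4 + \frac{i \sqrt{685}}{2}\right) 162302 = 649208 + 81151 i \sqrt{685}$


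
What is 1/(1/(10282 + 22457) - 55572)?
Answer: -32739/1819371707 ≈ -1.7995e-5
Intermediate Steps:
1/(1/(10282 + 22457) - 55572) = 1/(1/32739 - 55572) = 1/(-1819371707/32739) = -32739/1819371707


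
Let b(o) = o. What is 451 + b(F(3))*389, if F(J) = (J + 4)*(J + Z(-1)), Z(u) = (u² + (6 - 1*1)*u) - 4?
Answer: -13164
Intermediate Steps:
Z(u) = -4 + u² + 5*u (Z(u) = (u² + (6 - 1)*u) - 4 = (u² + 5*u) - 4 = -4 + u² + 5*u)
F(J) = (-8 + J)*(4 + J) (F(J) = (J + 4)*(J + (-4 + (-1)² + 5*(-1))) = (4 + J)*(J + (-4 + 1 - 5)) = (4 + J)*(J - 8) = (4 + J)*(-8 + J) = (-8 + J)*(4 + J))
451 + b(F(3))*389 = 451 + (-32 + 3² - 4*3)*389 = 451 + (-32 + 9 - 12)*389 = 451 - 35*389 = 451 - 13615 = -13164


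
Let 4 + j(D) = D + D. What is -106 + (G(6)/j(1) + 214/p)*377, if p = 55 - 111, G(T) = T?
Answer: -74975/28 ≈ -2677.7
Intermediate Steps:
j(D) = -4 + 2*D (j(D) = -4 + (D + D) = -4 + 2*D)
p = -56
-106 + (G(6)/j(1) + 214/p)*377 = -106 + (6/(-4 + 2*1) + 214/(-56))*377 = -106 + (6/(-4 + 2) + 214*(-1/56))*377 = -106 + (6/(-2) - 107/28)*377 = -106 + (6*(-½) - 107/28)*377 = -106 + (-3 - 107/28)*377 = -106 - 191/28*377 = -106 - 72007/28 = -74975/28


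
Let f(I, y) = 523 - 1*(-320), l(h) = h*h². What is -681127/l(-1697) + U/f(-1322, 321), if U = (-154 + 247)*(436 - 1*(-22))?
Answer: 69386326721541/1373257080313 ≈ 50.527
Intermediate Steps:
U = 42594 (U = 93*(436 + 22) = 93*458 = 42594)
l(h) = h³
f(I, y) = 843 (f(I, y) = 523 + 320 = 843)
-681127/l(-1697) + U/f(-1322, 321) = -681127/((-1697)³) + 42594/843 = -681127/(-4887035873) + 42594*(1/843) = -681127*(-1/4887035873) + 14198/281 = 681127/4887035873 + 14198/281 = 69386326721541/1373257080313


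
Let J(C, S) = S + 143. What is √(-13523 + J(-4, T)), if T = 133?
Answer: I*√13247 ≈ 115.1*I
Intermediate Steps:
J(C, S) = 143 + S
√(-13523 + J(-4, T)) = √(-13523 + (143 + 133)) = √(-13523 + 276) = √(-13247) = I*√13247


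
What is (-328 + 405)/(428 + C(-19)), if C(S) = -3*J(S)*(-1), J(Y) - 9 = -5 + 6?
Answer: 77/458 ≈ 0.16812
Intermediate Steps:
J(Y) = 10 (J(Y) = 9 + (-5 + 6) = 9 + 1 = 10)
C(S) = 30 (C(S) = -3*10*(-1) = -30*(-1) = 30)
(-328 + 405)/(428 + C(-19)) = (-328 + 405)/(428 + 30) = 77/458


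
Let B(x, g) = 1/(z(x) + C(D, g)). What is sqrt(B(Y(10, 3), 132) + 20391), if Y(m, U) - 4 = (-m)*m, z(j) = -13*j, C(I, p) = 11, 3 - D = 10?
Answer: sqrt(32321387930)/1259 ≈ 142.80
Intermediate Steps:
D = -7 (D = 3 - 1*10 = 3 - 10 = -7)
Y(m, U) = 4 - m**2 (Y(m, U) = 4 + (-m)*m = 4 - m**2)
B(x, g) = 1/(11 - 13*x) (B(x, g) = 1/(-13*x + 11) = 1/(11 - 13*x))
sqrt(B(Y(10, 3), 132) + 20391) = sqrt(-1/(-11 + 13*(4 - 1*10**2)) + 20391) = sqrt(-1/(-11 + 13*(4 - 1*100)) + 20391) = sqrt(-1/(-11 + 13*(4 - 100)) + 20391) = sqrt(-1/(-11 + 13*(-96)) + 20391) = sqrt(-1/(-11 - 1248) + 20391) = sqrt(-1/(-1259) + 20391) = sqrt(-1*(-1/1259) + 20391) = sqrt(1/1259 + 20391) = sqrt(25672270/1259) = sqrt(32321387930)/1259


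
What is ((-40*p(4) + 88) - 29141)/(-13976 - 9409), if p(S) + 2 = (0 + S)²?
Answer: 9871/7795 ≈ 1.2663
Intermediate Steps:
p(S) = -2 + S² (p(S) = -2 + (0 + S)² = -2 + S²)
((-40*p(4) + 88) - 29141)/(-13976 - 9409) = ((-40*(-2 + 4²) + 88) - 29141)/(-13976 - 9409) = ((-40*(-2 + 16) + 88) - 29141)/(-23385) = ((-40*14 + 88) - 29141)*(-1/23385) = ((-560 + 88) - 29141)*(-1/23385) = (-472 - 29141)*(-1/23385) = -29613*(-1/23385) = 9871/7795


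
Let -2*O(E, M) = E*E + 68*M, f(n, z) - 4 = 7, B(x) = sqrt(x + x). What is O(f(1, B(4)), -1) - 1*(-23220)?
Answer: 46387/2 ≈ 23194.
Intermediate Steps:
B(x) = sqrt(2)*sqrt(x) (B(x) = sqrt(2*x) = sqrt(2)*sqrt(x))
f(n, z) = 11 (f(n, z) = 4 + 7 = 11)
O(E, M) = -34*M - E**2/2 (O(E, M) = -(E*E + 68*M)/2 = -(E**2 + 68*M)/2 = -34*M - E**2/2)
O(f(1, B(4)), -1) - 1*(-23220) = (-34*(-1) - 1/2*11**2) - 1*(-23220) = (34 - 1/2*121) + 23220 = (34 - 121/2) + 23220 = -53/2 + 23220 = 46387/2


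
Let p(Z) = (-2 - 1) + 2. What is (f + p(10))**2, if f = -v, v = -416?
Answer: 172225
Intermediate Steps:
p(Z) = -1 (p(Z) = -3 + 2 = -1)
f = 416 (f = -1*(-416) = 416)
(f + p(10))**2 = (416 - 1)**2 = 415**2 = 172225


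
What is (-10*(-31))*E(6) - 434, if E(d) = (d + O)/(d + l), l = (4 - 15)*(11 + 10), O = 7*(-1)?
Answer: -19468/45 ≈ -432.62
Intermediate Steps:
O = -7
l = -231 (l = -11*21 = -231)
E(d) = (-7 + d)/(-231 + d) (E(d) = (d - 7)/(d - 231) = (-7 + d)/(-231 + d))
(-10*(-31))*E(6) - 434 = (-10*(-31))*((-7 + 6)/(-231 + 6)) - 434 = 310*(-1/(-225)) - 434 = 310*(-1/225*(-1)) - 434 = 310*(1/225) - 434 = 62/45 - 434 = -19468/45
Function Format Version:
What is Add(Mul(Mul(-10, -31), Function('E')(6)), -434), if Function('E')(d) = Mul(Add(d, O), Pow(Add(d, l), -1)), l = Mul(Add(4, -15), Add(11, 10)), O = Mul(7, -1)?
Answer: Rational(-19468, 45) ≈ -432.62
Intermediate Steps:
O = -7
l = -231 (l = Mul(-11, 21) = -231)
Function('E')(d) = Mul(Pow(Add(-231, d), -1), Add(-7, d)) (Function('E')(d) = Mul(Add(d, -7), Pow(Add(d, -231), -1)) = Mul(Add(-7, d), Pow(Add(-231, d), -1)) = Mul(Pow(Add(-231, d), -1), Add(-7, d)))
Add(Mul(Mul(-10, -31), Function('E')(6)), -434) = Add(Mul(Mul(-10, -31), Mul(Pow(Add(-231, 6), -1), Add(-7, 6))), -434) = Add(Mul(310, Mul(Pow(-225, -1), -1)), -434) = Add(Mul(310, Mul(Rational(-1, 225), -1)), -434) = Add(Mul(310, Rational(1, 225)), -434) = Add(Rational(62, 45), -434) = Rational(-19468, 45)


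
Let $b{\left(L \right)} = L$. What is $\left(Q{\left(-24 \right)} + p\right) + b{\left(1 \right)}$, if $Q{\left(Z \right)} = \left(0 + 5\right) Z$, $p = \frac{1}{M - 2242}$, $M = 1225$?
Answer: $- \frac{121024}{1017} \approx -119.0$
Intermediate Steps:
$p = - \frac{1}{1017}$ ($p = \frac{1}{1225 - 2242} = \frac{1}{-1017} = - \frac{1}{1017} \approx -0.00098328$)
$Q{\left(Z \right)} = 5 Z$
$\left(Q{\left(-24 \right)} + p\right) + b{\left(1 \right)} = \left(5 \left(-24\right) - \frac{1}{1017}\right) + 1 = \left(-120 - \frac{1}{1017}\right) + 1 = - \frac{122041}{1017} + 1 = - \frac{121024}{1017}$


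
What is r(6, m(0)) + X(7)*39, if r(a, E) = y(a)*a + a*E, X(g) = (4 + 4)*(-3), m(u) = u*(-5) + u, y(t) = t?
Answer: -900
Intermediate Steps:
m(u) = -4*u (m(u) = -5*u + u = -4*u)
X(g) = -24 (X(g) = 8*(-3) = -24)
r(a, E) = a**2 + E*a (r(a, E) = a*a + a*E = a**2 + E*a)
r(6, m(0)) + X(7)*39 = 6*(-4*0 + 6) - 24*39 = 6*(0 + 6) - 936 = 6*6 - 936 = 36 - 936 = -900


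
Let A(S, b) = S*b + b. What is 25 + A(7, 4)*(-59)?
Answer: -1863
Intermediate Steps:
A(S, b) = b + S*b
25 + A(7, 4)*(-59) = 25 + (4*(1 + 7))*(-59) = 25 + (4*8)*(-59) = 25 + 32*(-59) = 25 - 1888 = -1863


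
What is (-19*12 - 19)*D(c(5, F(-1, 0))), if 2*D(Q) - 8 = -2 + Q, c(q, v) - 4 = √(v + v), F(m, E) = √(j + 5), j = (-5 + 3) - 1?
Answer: -1235 - 247*2^(¾)/2 ≈ -1442.7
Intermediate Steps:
j = -3 (j = -2 - 1 = -3)
F(m, E) = √2 (F(m, E) = √(-3 + 5) = √2)
c(q, v) = 4 + √2*√v (c(q, v) = 4 + √(v + v) = 4 + √(2*v) = 4 + √2*√v)
D(Q) = 3 + Q/2 (D(Q) = 4 + (-2 + Q)/2 = 4 + (-1 + Q/2) = 3 + Q/2)
(-19*12 - 19)*D(c(5, F(-1, 0))) = (-19*12 - 19)*(3 + (4 + √2*√(√2))/2) = (-228 - 19)*(3 + (4 + √2*2^(¼))/2) = -247*(3 + (4 + 2^(¾))/2) = -247*(3 + (2 + 2^(¾)/2)) = -247*(5 + 2^(¾)/2) = -1235 - 247*2^(¾)/2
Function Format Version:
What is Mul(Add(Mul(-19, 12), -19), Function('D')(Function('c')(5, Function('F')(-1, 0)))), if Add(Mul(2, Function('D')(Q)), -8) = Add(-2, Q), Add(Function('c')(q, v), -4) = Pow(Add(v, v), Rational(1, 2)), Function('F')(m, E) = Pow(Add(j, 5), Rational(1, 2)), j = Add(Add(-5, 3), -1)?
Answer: Add(-1235, Mul(Rational(-247, 2), Pow(2, Rational(3, 4)))) ≈ -1442.7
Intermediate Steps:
j = -3 (j = Add(-2, -1) = -3)
Function('F')(m, E) = Pow(2, Rational(1, 2)) (Function('F')(m, E) = Pow(Add(-3, 5), Rational(1, 2)) = Pow(2, Rational(1, 2)))
Function('c')(q, v) = Add(4, Mul(Pow(2, Rational(1, 2)), Pow(v, Rational(1, 2)))) (Function('c')(q, v) = Add(4, Pow(Add(v, v), Rational(1, 2))) = Add(4, Pow(Mul(2, v), Rational(1, 2))) = Add(4, Mul(Pow(2, Rational(1, 2)), Pow(v, Rational(1, 2)))))
Function('D')(Q) = Add(3, Mul(Rational(1, 2), Q)) (Function('D')(Q) = Add(4, Mul(Rational(1, 2), Add(-2, Q))) = Add(4, Add(-1, Mul(Rational(1, 2), Q))) = Add(3, Mul(Rational(1, 2), Q)))
Mul(Add(Mul(-19, 12), -19), Function('D')(Function('c')(5, Function('F')(-1, 0)))) = Mul(Add(Mul(-19, 12), -19), Add(3, Mul(Rational(1, 2), Add(4, Mul(Pow(2, Rational(1, 2)), Pow(Pow(2, Rational(1, 2)), Rational(1, 2))))))) = Mul(Add(-228, -19), Add(3, Mul(Rational(1, 2), Add(4, Mul(Pow(2, Rational(1, 2)), Pow(2, Rational(1, 4))))))) = Mul(-247, Add(3, Mul(Rational(1, 2), Add(4, Pow(2, Rational(3, 4)))))) = Mul(-247, Add(3, Add(2, Mul(Rational(1, 2), Pow(2, Rational(3, 4)))))) = Mul(-247, Add(5, Mul(Rational(1, 2), Pow(2, Rational(3, 4))))) = Add(-1235, Mul(Rational(-247, 2), Pow(2, Rational(3, 4))))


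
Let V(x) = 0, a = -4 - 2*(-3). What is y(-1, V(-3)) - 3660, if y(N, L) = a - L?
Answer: -3658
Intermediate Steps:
a = 2 (a = -4 + 6 = 2)
y(N, L) = 2 - L
y(-1, V(-3)) - 3660 = (2 - 1*0) - 3660 = (2 + 0) - 3660 = 2 - 3660 = -3658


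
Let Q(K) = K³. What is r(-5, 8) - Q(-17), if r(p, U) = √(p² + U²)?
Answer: 4913 + √89 ≈ 4922.4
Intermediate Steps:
r(p, U) = √(U² + p²)
r(-5, 8) - Q(-17) = √(8² + (-5)²) - 1*(-17)³ = √(64 + 25) - 1*(-4913) = √89 + 4913 = 4913 + √89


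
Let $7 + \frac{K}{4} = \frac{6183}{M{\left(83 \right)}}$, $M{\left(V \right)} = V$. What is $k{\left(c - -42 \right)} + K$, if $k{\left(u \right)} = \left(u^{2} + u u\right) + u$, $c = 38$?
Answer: $\frac{1091448}{83} \approx 13150.0$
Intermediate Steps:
$k{\left(u \right)} = u + 2 u^{2}$ ($k{\left(u \right)} = \left(u^{2} + u^{2}\right) + u = 2 u^{2} + u = u + 2 u^{2}$)
$K = \frac{22408}{83}$ ($K = -28 + 4 \cdot \frac{6183}{83} = -28 + \frac{24732}{83} = \frac{22408}{83} \approx 269.98$)
$k{\left(c - -42 \right)} + K = \left(38 - -42\right) \left(1 + 2 \left(38 - -42\right)\right) + \frac{22408}{83} = \left(38 + 42\right) \left(1 + 2 \left(38 + 42\right)\right) + \frac{22408}{83} = 80 \left(1 + 2 \cdot 80\right) + \frac{22408}{83} = 80 \left(1 + 160\right) + \frac{22408}{83} = 80 \cdot 161 + \frac{22408}{83} = 12880 + \frac{22408}{83} = \frac{1091448}{83}$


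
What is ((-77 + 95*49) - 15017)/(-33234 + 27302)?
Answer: 10439/5932 ≈ 1.7598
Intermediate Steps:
((-77 + 95*49) - 15017)/(-33234 + 27302) = ((-77 + 4655) - 15017)/(-5932) = (4578 - 15017)*(-1/5932) = -10439*(-1/5932) = 10439/5932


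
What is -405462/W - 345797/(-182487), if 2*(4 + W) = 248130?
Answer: -31091622377/22639519707 ≈ -1.3733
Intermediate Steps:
W = 124061 (W = -4 + (1/2)*248130 = -4 + 124065 = 124061)
-405462/W - 345797/(-182487) = -405462/124061 - 345797/(-182487) = -405462*1/124061 - 345797*(-1/182487) = -405462/124061 + 345797/182487 = -31091622377/22639519707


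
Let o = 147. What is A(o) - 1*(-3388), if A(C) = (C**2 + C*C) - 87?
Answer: 46519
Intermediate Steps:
A(C) = -87 + 2*C**2 (A(C) = (C**2 + C**2) - 87 = 2*C**2 - 87 = -87 + 2*C**2)
A(o) - 1*(-3388) = (-87 + 2*147**2) - 1*(-3388) = (-87 + 2*21609) + 3388 = (-87 + 43218) + 3388 = 43131 + 3388 = 46519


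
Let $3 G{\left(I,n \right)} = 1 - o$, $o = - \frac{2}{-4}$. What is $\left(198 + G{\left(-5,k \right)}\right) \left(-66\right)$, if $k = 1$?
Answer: $-13079$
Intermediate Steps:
$o = \frac{1}{2}$ ($o = \left(-2\right) \left(- \frac{1}{4}\right) = \frac{1}{2} \approx 0.5$)
$G{\left(I,n \right)} = \frac{1}{6}$ ($G{\left(I,n \right)} = \frac{1 - \frac{1}{2}}{3} = \frac{1}{3} \cdot \frac{1}{2} = \frac{1}{6}$)
$\left(198 + G{\left(-5,k \right)}\right) \left(-66\right) = \left(198 + \frac{1}{6}\right) \left(-66\right) = \frac{1189}{6} \left(-66\right) = -13079$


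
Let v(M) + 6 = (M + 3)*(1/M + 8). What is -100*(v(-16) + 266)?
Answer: -62725/4 ≈ -15681.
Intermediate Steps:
v(M) = -6 + (3 + M)*(8 + 1/M) (v(M) = -6 + (M + 3)*(1/M + 8) = -6 + (3 + M)*(8 + 1/M))
-100*(v(-16) + 266) = -100*((19 + 3/(-16) + 8*(-16)) + 266) = -100*((19 + 3*(-1/16) - 128) + 266) = -100*((19 - 3/16 - 128) + 266) = -100*(-1747/16 + 266) = -100*2509/16 = -62725/4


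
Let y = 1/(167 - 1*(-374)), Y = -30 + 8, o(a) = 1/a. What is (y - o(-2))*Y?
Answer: -5973/541 ≈ -11.041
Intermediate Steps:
Y = -22
y = 1/541 (y = 1/(167 + 374) = 1/541 ≈ 0.0018484)
(y - o(-2))*Y = (1/541 - 1/(-2))*(-22) = (1/541 - 1*(-½))*(-22) = (1/541 + ½)*(-22) = (543/1082)*(-22) = -5973/541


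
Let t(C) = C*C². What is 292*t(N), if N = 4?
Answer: 18688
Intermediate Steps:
t(C) = C³
292*t(N) = 292*4³ = 292*64 = 18688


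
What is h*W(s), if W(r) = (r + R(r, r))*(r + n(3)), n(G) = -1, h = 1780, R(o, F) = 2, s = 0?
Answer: -3560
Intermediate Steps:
W(r) = (-1 + r)*(2 + r) (W(r) = (r + 2)*(r - 1) = (2 + r)*(-1 + r) = (-1 + r)*(2 + r))
h*W(s) = 1780*(-2 + 0 + 0²) = 1780*(-2 + 0 + 0) = 1780*(-2) = -3560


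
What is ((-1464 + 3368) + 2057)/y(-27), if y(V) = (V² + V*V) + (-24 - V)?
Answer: 3961/1461 ≈ 2.7112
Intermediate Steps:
y(V) = -24 - V + 2*V² (y(V) = (V² + V²) + (-24 - V) = 2*V² + (-24 - V) = -24 - V + 2*V²)
((-1464 + 3368) + 2057)/y(-27) = ((-1464 + 3368) + 2057)/(-24 - 1*(-27) + 2*(-27)²) = (1904 + 2057)/(-24 + 27 + 2*729) = 3961/(-24 + 27 + 1458) = 3961/1461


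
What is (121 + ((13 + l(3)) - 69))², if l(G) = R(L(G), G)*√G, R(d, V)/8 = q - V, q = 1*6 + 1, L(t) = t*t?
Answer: 7297 + 4160*√3 ≈ 14502.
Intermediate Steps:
L(t) = t²
q = 7 (q = 6 + 1 = 7)
R(d, V) = 56 - 8*V (R(d, V) = 8*(7 - V) = 56 - 8*V)
l(G) = √G*(56 - 8*G) (l(G) = (56 - 8*G)*√G = √G*(56 - 8*G))
(121 + ((13 + l(3)) - 69))² = (121 + ((13 + 8*√3*(7 - 1*3)) - 69))² = (121 + ((13 + 8*√3*(7 - 3)) - 69))² = (121 + ((13 + 8*√3*4) - 69))² = (121 + ((13 + 32*√3) - 69))² = (121 + (-56 + 32*√3))² = (65 + 32*√3)²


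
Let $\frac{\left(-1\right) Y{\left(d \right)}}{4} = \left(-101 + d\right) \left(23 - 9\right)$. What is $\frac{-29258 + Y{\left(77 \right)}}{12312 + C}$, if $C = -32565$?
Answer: $\frac{27914}{20253} \approx 1.3783$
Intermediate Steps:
$Y{\left(d \right)} = 5656 - 56 d$ ($Y{\left(d \right)} = - 4 \left(-101 + d\right) \left(23 - 9\right) = - 4 \left(-101 + d\right) 14 = - 4 \left(-1414 + 14 d\right) = 5656 - 56 d$)
$\frac{-29258 + Y{\left(77 \right)}}{12312 + C} = \frac{-29258 + \left(5656 - 4312\right)}{12312 - 32565} = \frac{-29258 + \left(5656 - 4312\right)}{-20253} = \left(-29258 + 1344\right) \left(- \frac{1}{20253}\right) = \left(-27914\right) \left(- \frac{1}{20253}\right) = \frac{27914}{20253}$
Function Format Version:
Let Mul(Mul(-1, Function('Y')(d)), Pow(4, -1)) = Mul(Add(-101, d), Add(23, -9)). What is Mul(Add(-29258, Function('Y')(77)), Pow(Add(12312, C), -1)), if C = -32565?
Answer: Rational(27914, 20253) ≈ 1.3783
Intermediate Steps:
Function('Y')(d) = Add(5656, Mul(-56, d)) (Function('Y')(d) = Mul(-4, Mul(Add(-101, d), Add(23, -9))) = Mul(-4, Mul(Add(-101, d), 14)) = Mul(-4, Add(-1414, Mul(14, d))) = Add(5656, Mul(-56, d)))
Mul(Add(-29258, Function('Y')(77)), Pow(Add(12312, C), -1)) = Mul(Add(-29258, Add(5656, Mul(-56, 77))), Pow(Add(12312, -32565), -1)) = Mul(Add(-29258, Add(5656, -4312)), Pow(-20253, -1)) = Mul(Add(-29258, 1344), Rational(-1, 20253)) = Mul(-27914, Rational(-1, 20253)) = Rational(27914, 20253)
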